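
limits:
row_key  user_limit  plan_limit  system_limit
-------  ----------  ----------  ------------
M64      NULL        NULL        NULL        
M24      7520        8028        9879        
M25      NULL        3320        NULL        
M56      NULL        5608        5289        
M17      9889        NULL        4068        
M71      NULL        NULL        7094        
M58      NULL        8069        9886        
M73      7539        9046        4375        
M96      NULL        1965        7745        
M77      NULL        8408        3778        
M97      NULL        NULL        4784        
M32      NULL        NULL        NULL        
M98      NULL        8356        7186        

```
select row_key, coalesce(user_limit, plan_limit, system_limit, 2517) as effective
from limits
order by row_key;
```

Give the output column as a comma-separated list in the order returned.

row_key=M17: user_limit=9889 → 9889
row_key=M24: user_limit=7520 → 7520
row_key=M25: user_limit=NULL, plan_limit=3320 → 3320
row_key=M32: user_limit=NULL, plan_limit=NULL, system_limit=NULL, → literal 2517 → 2517
row_key=M56: user_limit=NULL, plan_limit=5608 → 5608
row_key=M58: user_limit=NULL, plan_limit=8069 → 8069
row_key=M64: user_limit=NULL, plan_limit=NULL, system_limit=NULL, → literal 2517 → 2517
row_key=M71: user_limit=NULL, plan_limit=NULL, system_limit=7094 → 7094
row_key=M73: user_limit=7539 → 7539
row_key=M77: user_limit=NULL, plan_limit=8408 → 8408
row_key=M96: user_limit=NULL, plan_limit=1965 → 1965
row_key=M97: user_limit=NULL, plan_limit=NULL, system_limit=4784 → 4784
row_key=M98: user_limit=NULL, plan_limit=8356 → 8356

9889, 7520, 3320, 2517, 5608, 8069, 2517, 7094, 7539, 8408, 1965, 4784, 8356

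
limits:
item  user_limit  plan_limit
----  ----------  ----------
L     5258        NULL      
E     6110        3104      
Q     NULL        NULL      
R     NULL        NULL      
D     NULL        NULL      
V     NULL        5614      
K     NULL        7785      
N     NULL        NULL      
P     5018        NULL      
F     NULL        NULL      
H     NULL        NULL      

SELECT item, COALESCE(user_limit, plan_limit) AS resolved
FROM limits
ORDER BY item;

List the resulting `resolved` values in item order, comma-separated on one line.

NULL, 6110, NULL, NULL, 7785, 5258, NULL, 5018, NULL, NULL, 5614

item=D: user_limit=NULL, plan_limit=NULL (all NULL) → NULL
item=E: user_limit=6110 → 6110
item=F: user_limit=NULL, plan_limit=NULL (all NULL) → NULL
item=H: user_limit=NULL, plan_limit=NULL (all NULL) → NULL
item=K: user_limit=NULL, plan_limit=7785 → 7785
item=L: user_limit=5258 → 5258
item=N: user_limit=NULL, plan_limit=NULL (all NULL) → NULL
item=P: user_limit=5018 → 5018
item=Q: user_limit=NULL, plan_limit=NULL (all NULL) → NULL
item=R: user_limit=NULL, plan_limit=NULL (all NULL) → NULL
item=V: user_limit=NULL, plan_limit=5614 → 5614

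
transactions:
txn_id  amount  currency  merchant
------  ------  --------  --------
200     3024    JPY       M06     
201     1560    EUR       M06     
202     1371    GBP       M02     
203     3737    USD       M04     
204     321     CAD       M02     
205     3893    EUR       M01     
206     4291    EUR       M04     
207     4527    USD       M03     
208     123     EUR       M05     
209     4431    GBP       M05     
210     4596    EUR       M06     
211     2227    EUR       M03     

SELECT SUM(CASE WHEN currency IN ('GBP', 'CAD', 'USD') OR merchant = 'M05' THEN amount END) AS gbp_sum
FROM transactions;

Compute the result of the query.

14510

txn_id=200: ✗
txn_id=201: ✗
txn_id=202: ✓ → 1371
txn_id=203: ✓ → 3737
txn_id=204: ✓ → 321
txn_id=205: ✗
txn_id=206: ✗
txn_id=207: ✓ → 4527
txn_id=208: ✓ → 123
txn_id=209: ✓ → 4431
txn_id=210: ✗
txn_id=211: ✗
gbp_sum = 1371 + 3737 + 321 + 4527 + 123 + 4431 = 14510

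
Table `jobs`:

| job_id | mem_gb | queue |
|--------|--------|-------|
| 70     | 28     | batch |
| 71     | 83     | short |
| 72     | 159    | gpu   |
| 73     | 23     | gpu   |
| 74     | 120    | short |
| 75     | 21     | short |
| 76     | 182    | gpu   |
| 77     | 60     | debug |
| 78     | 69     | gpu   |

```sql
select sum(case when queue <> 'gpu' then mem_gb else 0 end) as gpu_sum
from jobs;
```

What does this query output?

312

job_id=70: ✓ → 28
job_id=71: ✓ → 83
job_id=72: ✗
job_id=73: ✗
job_id=74: ✓ → 120
job_id=75: ✓ → 21
job_id=76: ✗
job_id=77: ✓ → 60
job_id=78: ✗
gpu_sum = 28 + 83 + 120 + 21 + 60 = 312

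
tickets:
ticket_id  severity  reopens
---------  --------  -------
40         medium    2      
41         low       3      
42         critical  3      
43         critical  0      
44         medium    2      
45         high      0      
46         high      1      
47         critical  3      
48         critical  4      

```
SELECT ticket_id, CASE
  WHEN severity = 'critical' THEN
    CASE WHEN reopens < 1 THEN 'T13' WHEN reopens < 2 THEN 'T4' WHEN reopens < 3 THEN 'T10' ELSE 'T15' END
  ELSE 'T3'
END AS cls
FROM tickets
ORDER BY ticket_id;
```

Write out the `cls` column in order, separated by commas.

ticket_id=40: severity='medium' → outer ELSE → T3
ticket_id=41: severity='low' → outer ELSE → T3
ticket_id=42: severity='critical' → inner[ELSE] → T15
ticket_id=43: severity='critical' → inner[reopens < 1] → T13
ticket_id=44: severity='medium' → outer ELSE → T3
ticket_id=45: severity='high' → outer ELSE → T3
ticket_id=46: severity='high' → outer ELSE → T3
ticket_id=47: severity='critical' → inner[ELSE] → T15
ticket_id=48: severity='critical' → inner[ELSE] → T15

T3, T3, T15, T13, T3, T3, T3, T15, T15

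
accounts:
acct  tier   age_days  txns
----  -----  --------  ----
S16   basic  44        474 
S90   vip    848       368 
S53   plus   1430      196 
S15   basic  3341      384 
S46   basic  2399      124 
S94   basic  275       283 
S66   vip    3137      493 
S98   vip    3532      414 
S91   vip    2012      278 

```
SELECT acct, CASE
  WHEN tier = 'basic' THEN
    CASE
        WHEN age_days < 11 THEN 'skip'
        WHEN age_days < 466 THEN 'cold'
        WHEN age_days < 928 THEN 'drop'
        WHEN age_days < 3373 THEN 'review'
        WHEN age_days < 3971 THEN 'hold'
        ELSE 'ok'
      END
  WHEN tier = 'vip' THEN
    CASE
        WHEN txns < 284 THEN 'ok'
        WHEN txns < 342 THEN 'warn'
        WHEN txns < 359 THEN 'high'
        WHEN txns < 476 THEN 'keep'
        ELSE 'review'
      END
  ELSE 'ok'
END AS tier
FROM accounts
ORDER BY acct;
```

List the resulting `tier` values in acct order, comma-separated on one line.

review, cold, review, ok, review, keep, ok, cold, keep

acct=S15: tier='basic' → inner[age_days < 3373] → review
acct=S16: tier='basic' → inner[age_days < 466] → cold
acct=S46: tier='basic' → inner[age_days < 3373] → review
acct=S53: tier='plus' → outer ELSE → ok
acct=S66: tier='vip' → inner[ELSE] → review
acct=S90: tier='vip' → inner[txns < 476] → keep
acct=S91: tier='vip' → inner[txns < 284] → ok
acct=S94: tier='basic' → inner[age_days < 466] → cold
acct=S98: tier='vip' → inner[txns < 476] → keep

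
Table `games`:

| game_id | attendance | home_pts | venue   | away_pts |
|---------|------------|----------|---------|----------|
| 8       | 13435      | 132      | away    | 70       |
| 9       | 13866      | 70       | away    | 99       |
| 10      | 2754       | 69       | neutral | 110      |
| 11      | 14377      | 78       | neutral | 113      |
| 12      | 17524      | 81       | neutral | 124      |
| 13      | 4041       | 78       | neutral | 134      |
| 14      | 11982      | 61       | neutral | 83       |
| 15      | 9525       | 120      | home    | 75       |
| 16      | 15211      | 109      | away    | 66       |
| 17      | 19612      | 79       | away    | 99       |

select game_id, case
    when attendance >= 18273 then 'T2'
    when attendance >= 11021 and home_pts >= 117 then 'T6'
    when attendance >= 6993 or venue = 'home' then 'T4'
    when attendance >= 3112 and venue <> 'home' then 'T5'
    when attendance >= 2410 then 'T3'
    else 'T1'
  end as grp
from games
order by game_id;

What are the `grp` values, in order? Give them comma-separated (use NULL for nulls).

game_id=8: attendance >= 11021 and home_pts >= 117 → T6
game_id=9: attendance >= 6993 or venue = 'home' → T4
game_id=10: attendance >= 2410 → T3
game_id=11: attendance >= 6993 or venue = 'home' → T4
game_id=12: attendance >= 6993 or venue = 'home' → T4
game_id=13: attendance >= 3112 and venue <> 'home' → T5
game_id=14: attendance >= 6993 or venue = 'home' → T4
game_id=15: attendance >= 6993 or venue = 'home' → T4
game_id=16: attendance >= 6993 or venue = 'home' → T4
game_id=17: attendance >= 18273 → T2

T6, T4, T3, T4, T4, T5, T4, T4, T4, T2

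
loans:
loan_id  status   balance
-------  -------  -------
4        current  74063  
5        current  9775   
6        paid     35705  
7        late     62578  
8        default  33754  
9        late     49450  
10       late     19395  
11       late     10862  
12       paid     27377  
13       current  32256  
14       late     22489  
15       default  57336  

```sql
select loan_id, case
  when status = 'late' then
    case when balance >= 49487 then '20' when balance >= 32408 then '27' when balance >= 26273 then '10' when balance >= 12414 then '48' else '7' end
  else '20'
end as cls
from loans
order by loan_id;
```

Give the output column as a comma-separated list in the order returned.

20, 20, 20, 20, 20, 27, 48, 7, 20, 20, 48, 20

loan_id=4: status='current' → outer ELSE → 20
loan_id=5: status='current' → outer ELSE → 20
loan_id=6: status='paid' → outer ELSE → 20
loan_id=7: status='late' → inner[balance >= 49487] → 20
loan_id=8: status='default' → outer ELSE → 20
loan_id=9: status='late' → inner[balance >= 32408] → 27
loan_id=10: status='late' → inner[balance >= 12414] → 48
loan_id=11: status='late' → inner[ELSE] → 7
loan_id=12: status='paid' → outer ELSE → 20
loan_id=13: status='current' → outer ELSE → 20
loan_id=14: status='late' → inner[balance >= 12414] → 48
loan_id=15: status='default' → outer ELSE → 20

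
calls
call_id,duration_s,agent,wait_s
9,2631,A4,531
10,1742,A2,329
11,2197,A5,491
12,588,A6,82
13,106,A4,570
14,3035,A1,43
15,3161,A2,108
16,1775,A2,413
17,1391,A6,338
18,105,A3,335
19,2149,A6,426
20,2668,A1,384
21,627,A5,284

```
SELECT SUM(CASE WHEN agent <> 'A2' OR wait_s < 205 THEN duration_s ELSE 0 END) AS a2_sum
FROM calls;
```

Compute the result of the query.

call_id=9: ✓ → 2631
call_id=10: ✗
call_id=11: ✓ → 2197
call_id=12: ✓ → 588
call_id=13: ✓ → 106
call_id=14: ✓ → 3035
call_id=15: ✓ → 3161
call_id=16: ✗
call_id=17: ✓ → 1391
call_id=18: ✓ → 105
call_id=19: ✓ → 2149
call_id=20: ✓ → 2668
call_id=21: ✓ → 627
a2_sum = 2631 + 2197 + 588 + 106 + 3035 + 3161 + 1391 + 105 + 2149 + 2668 + 627 = 18658

18658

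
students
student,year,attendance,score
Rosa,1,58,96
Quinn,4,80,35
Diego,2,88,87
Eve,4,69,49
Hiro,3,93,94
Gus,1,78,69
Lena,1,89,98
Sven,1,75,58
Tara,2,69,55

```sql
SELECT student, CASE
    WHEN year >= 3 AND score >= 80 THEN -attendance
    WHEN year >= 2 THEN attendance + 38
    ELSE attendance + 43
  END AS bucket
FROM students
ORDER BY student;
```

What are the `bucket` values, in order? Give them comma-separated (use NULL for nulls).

student=Diego: year >= 2 → 126
student=Eve: year >= 2 → 107
student=Gus: ELSE → 121
student=Hiro: year >= 3 AND score >= 80 → -93
student=Lena: ELSE → 132
student=Quinn: year >= 2 → 118
student=Rosa: ELSE → 101
student=Sven: ELSE → 118
student=Tara: year >= 2 → 107

126, 107, 121, -93, 132, 118, 101, 118, 107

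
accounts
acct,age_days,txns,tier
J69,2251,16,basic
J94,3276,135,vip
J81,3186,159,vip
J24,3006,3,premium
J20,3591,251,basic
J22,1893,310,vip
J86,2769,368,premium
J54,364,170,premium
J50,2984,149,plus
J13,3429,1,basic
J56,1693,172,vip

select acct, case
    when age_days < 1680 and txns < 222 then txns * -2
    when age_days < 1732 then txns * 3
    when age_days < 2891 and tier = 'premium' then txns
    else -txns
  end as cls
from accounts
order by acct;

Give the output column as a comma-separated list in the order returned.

-1, -251, -310, -3, -149, -340, 516, -16, -159, 368, -135

acct=J13: ELSE → -1
acct=J20: ELSE → -251
acct=J22: ELSE → -310
acct=J24: ELSE → -3
acct=J50: ELSE → -149
acct=J54: age_days < 1680 and txns < 222 → -340
acct=J56: age_days < 1732 → 516
acct=J69: ELSE → -16
acct=J81: ELSE → -159
acct=J86: age_days < 2891 and tier = 'premium' → 368
acct=J94: ELSE → -135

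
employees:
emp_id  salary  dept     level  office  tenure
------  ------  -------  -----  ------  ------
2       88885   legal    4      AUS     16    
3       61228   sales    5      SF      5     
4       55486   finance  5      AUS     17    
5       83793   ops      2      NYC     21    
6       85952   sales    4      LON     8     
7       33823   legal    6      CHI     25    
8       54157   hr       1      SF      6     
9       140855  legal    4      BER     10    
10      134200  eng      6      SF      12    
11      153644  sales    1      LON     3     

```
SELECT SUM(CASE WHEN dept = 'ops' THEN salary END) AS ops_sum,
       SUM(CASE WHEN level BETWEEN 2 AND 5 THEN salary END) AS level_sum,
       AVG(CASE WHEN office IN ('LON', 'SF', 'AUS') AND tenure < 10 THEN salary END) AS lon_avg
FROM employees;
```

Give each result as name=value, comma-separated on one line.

[ops_sum: dept = 'ops']
emp_id=2: ✗
emp_id=3: ✗
emp_id=4: ✗
emp_id=5: ✓ → 83793
emp_id=6: ✗
emp_id=7: ✗
emp_id=8: ✗
emp_id=9: ✗
emp_id=10: ✗
emp_id=11: ✗
ops_sum = 83793
—
[level_sum: level BETWEEN 2 AND 5]
emp_id=2: ✓ → 88885
emp_id=3: ✓ → 61228
emp_id=4: ✓ → 55486
emp_id=5: ✓ → 83793
emp_id=6: ✓ → 85952
emp_id=7: ✗
emp_id=8: ✗
emp_id=9: ✓ → 140855
emp_id=10: ✗
emp_id=11: ✗
level_sum = 88885 + 61228 + 55486 + 83793 + 85952 + 140855 = 516199
—
[lon_avg: office IN ('LON', 'SF', 'AUS') AND tenure < 10]
emp_id=2: ✗
emp_id=3: ✓ → 61228
emp_id=4: ✗
emp_id=5: ✗
emp_id=6: ✓ → 85952
emp_id=7: ✗
emp_id=8: ✓ → 54157
emp_id=9: ✗
emp_id=10: ✗
emp_id=11: ✓ → 153644
lon_avg = (61228 + 85952 + 54157 + 153644) / 4 = 88745.25

ops_sum=83793, level_sum=516199, lon_avg=88745.25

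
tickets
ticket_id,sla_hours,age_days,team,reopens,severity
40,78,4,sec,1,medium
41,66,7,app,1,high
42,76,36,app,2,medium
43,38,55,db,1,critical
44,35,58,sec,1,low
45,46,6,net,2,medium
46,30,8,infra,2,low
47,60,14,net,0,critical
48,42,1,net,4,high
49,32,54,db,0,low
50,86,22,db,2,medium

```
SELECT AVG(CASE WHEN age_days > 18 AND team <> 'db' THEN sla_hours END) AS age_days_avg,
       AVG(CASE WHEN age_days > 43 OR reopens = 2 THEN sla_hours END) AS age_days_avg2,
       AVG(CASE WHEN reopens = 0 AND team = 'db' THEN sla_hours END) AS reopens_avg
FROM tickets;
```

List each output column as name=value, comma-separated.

age_days_avg=55.5, age_days_avg2=49, reopens_avg=32

[age_days_avg: age_days > 18 AND team <> 'db']
ticket_id=40: ✗
ticket_id=41: ✗
ticket_id=42: ✓ → 76
ticket_id=43: ✗
ticket_id=44: ✓ → 35
ticket_id=45: ✗
ticket_id=46: ✗
ticket_id=47: ✗
ticket_id=48: ✗
ticket_id=49: ✗
ticket_id=50: ✗
age_days_avg = (76 + 35) / 2 = 55.5
—
[age_days_avg2: age_days > 43 OR reopens = 2]
ticket_id=40: ✗
ticket_id=41: ✗
ticket_id=42: ✓ → 76
ticket_id=43: ✓ → 38
ticket_id=44: ✓ → 35
ticket_id=45: ✓ → 46
ticket_id=46: ✓ → 30
ticket_id=47: ✗
ticket_id=48: ✗
ticket_id=49: ✓ → 32
ticket_id=50: ✓ → 86
age_days_avg2 = (76 + 38 + 35 + 46 + 30 + 32 + 86) / 7 = 49
—
[reopens_avg: reopens = 0 AND team = 'db']
ticket_id=40: ✗
ticket_id=41: ✗
ticket_id=42: ✗
ticket_id=43: ✗
ticket_id=44: ✗
ticket_id=45: ✗
ticket_id=46: ✗
ticket_id=47: ✗
ticket_id=48: ✗
ticket_id=49: ✓ → 32
ticket_id=50: ✗
reopens_avg = 32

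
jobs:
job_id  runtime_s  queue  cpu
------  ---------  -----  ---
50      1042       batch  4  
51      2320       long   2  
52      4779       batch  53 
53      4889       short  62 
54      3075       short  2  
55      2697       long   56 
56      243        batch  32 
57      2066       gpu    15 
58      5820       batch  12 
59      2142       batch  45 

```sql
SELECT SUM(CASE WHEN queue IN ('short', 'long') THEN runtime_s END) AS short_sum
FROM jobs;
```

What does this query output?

12981

job_id=50: ✗
job_id=51: ✓ → 2320
job_id=52: ✗
job_id=53: ✓ → 4889
job_id=54: ✓ → 3075
job_id=55: ✓ → 2697
job_id=56: ✗
job_id=57: ✗
job_id=58: ✗
job_id=59: ✗
short_sum = 2320 + 4889 + 3075 + 2697 = 12981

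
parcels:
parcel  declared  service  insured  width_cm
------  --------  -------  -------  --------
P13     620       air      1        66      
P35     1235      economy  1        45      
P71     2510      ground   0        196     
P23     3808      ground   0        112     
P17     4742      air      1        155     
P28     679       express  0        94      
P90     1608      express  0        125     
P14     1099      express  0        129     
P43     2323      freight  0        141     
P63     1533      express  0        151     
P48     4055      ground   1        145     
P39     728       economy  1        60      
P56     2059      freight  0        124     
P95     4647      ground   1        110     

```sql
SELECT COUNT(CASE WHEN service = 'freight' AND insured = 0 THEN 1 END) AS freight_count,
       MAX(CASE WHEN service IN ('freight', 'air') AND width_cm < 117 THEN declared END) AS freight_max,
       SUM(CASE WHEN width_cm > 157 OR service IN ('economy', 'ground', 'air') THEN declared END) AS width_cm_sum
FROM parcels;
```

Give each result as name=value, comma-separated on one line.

freight_count=2, freight_max=620, width_cm_sum=22345

[freight_count: service = 'freight' AND insured = 0]
parcel=P13: ✗
parcel=P35: ✗
parcel=P71: ✗
parcel=P23: ✗
parcel=P17: ✗
parcel=P28: ✗
parcel=P90: ✗
parcel=P14: ✗
parcel=P43: ✓ → 1
parcel=P63: ✗
parcel=P48: ✗
parcel=P39: ✗
parcel=P56: ✓ → 1
parcel=P95: ✗
freight_count = COUNT(1, 1) = 2
—
[freight_max: service IN ('freight', 'air') AND width_cm < 117]
parcel=P13: ✓ → 620
parcel=P35: ✗
parcel=P71: ✗
parcel=P23: ✗
parcel=P17: ✗
parcel=P28: ✗
parcel=P90: ✗
parcel=P14: ✗
parcel=P43: ✗
parcel=P63: ✗
parcel=P48: ✗
parcel=P39: ✗
parcel=P56: ✗
parcel=P95: ✗
freight_max = MAX(620) = 620
—
[width_cm_sum: width_cm > 157 OR service IN ('economy', 'ground', 'air')]
parcel=P13: ✓ → 620
parcel=P35: ✓ → 1235
parcel=P71: ✓ → 2510
parcel=P23: ✓ → 3808
parcel=P17: ✓ → 4742
parcel=P28: ✗
parcel=P90: ✗
parcel=P14: ✗
parcel=P43: ✗
parcel=P63: ✗
parcel=P48: ✓ → 4055
parcel=P39: ✓ → 728
parcel=P56: ✗
parcel=P95: ✓ → 4647
width_cm_sum = 620 + 1235 + 2510 + 3808 + 4742 + 4055 + 728 + 4647 = 22345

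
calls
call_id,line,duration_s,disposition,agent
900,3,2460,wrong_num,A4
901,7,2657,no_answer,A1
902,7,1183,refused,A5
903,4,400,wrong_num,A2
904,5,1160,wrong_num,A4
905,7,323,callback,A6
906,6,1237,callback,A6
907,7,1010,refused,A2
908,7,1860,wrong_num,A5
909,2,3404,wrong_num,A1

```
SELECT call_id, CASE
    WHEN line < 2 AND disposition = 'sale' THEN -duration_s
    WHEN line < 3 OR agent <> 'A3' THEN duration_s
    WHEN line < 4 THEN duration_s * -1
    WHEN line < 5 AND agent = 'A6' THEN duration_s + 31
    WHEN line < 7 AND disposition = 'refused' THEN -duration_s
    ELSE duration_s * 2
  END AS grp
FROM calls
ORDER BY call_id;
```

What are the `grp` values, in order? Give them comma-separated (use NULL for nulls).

2460, 2657, 1183, 400, 1160, 323, 1237, 1010, 1860, 3404

call_id=900: line < 3 OR agent <> 'A3' → 2460
call_id=901: line < 3 OR agent <> 'A3' → 2657
call_id=902: line < 3 OR agent <> 'A3' → 1183
call_id=903: line < 3 OR agent <> 'A3' → 400
call_id=904: line < 3 OR agent <> 'A3' → 1160
call_id=905: line < 3 OR agent <> 'A3' → 323
call_id=906: line < 3 OR agent <> 'A3' → 1237
call_id=907: line < 3 OR agent <> 'A3' → 1010
call_id=908: line < 3 OR agent <> 'A3' → 1860
call_id=909: line < 3 OR agent <> 'A3' → 3404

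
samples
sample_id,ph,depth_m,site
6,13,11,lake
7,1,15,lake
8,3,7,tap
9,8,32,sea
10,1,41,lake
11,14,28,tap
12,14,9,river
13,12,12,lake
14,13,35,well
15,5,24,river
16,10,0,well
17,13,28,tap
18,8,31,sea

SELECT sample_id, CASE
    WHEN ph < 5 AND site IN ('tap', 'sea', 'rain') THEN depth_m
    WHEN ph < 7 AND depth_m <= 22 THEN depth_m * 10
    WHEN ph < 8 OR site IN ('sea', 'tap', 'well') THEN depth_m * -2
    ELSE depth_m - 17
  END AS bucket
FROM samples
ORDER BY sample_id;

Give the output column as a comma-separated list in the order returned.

sample_id=6: ELSE → -6
sample_id=7: ph < 7 AND depth_m <= 22 → 150
sample_id=8: ph < 5 AND site IN ('tap', 'sea', 'rain') → 7
sample_id=9: ph < 8 OR site IN ('sea', 'tap', 'well') → -64
sample_id=10: ph < 8 OR site IN ('sea', 'tap', 'well') → -82
sample_id=11: ph < 8 OR site IN ('sea', 'tap', 'well') → -56
sample_id=12: ELSE → -8
sample_id=13: ELSE → -5
sample_id=14: ph < 8 OR site IN ('sea', 'tap', 'well') → -70
sample_id=15: ph < 8 OR site IN ('sea', 'tap', 'well') → -48
sample_id=16: ph < 8 OR site IN ('sea', 'tap', 'well') → 0
sample_id=17: ph < 8 OR site IN ('sea', 'tap', 'well') → -56
sample_id=18: ph < 8 OR site IN ('sea', 'tap', 'well') → -62

-6, 150, 7, -64, -82, -56, -8, -5, -70, -48, 0, -56, -62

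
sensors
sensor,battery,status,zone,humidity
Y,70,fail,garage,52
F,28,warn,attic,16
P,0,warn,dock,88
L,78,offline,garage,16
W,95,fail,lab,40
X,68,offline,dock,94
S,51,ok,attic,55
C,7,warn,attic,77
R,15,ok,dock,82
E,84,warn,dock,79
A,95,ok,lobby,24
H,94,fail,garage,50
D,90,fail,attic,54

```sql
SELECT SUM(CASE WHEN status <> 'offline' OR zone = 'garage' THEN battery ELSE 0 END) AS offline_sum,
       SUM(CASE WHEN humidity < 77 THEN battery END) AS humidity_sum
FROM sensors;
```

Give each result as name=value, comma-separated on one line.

[offline_sum: status <> 'offline' OR zone = 'garage']
sensor=Y: ✓ → 70
sensor=F: ✓ → 28
sensor=P: ✓ → 0
sensor=L: ✓ → 78
sensor=W: ✓ → 95
sensor=X: ✗
sensor=S: ✓ → 51
sensor=C: ✓ → 7
sensor=R: ✓ → 15
sensor=E: ✓ → 84
sensor=A: ✓ → 95
sensor=H: ✓ → 94
sensor=D: ✓ → 90
offline_sum = 70 + 28 + 78 + 95 + 51 + 7 + 15 + 84 + 95 + 94 + 90 = 707
—
[humidity_sum: humidity < 77]
sensor=Y: ✓ → 70
sensor=F: ✓ → 28
sensor=P: ✗
sensor=L: ✓ → 78
sensor=W: ✓ → 95
sensor=X: ✗
sensor=S: ✓ → 51
sensor=C: ✗
sensor=R: ✗
sensor=E: ✗
sensor=A: ✓ → 95
sensor=H: ✓ → 94
sensor=D: ✓ → 90
humidity_sum = 70 + 28 + 78 + 95 + 51 + 95 + 94 + 90 = 601

offline_sum=707, humidity_sum=601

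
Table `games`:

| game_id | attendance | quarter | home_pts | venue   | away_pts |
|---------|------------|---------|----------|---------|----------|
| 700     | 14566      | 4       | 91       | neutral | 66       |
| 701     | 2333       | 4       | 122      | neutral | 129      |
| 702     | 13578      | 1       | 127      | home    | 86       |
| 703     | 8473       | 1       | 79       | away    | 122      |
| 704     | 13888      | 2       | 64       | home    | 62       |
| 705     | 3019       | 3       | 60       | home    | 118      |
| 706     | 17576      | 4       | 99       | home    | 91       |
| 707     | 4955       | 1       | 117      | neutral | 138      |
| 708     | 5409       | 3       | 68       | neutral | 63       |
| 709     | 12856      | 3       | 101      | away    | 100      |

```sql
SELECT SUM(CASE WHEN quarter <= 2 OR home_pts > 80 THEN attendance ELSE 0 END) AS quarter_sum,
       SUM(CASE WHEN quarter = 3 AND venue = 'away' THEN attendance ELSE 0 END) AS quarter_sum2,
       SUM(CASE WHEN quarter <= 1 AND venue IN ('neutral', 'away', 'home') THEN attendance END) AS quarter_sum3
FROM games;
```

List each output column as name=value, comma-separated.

[quarter_sum: quarter <= 2 OR home_pts > 80]
game_id=700: ✓ → 14566
game_id=701: ✓ → 2333
game_id=702: ✓ → 13578
game_id=703: ✓ → 8473
game_id=704: ✓ → 13888
game_id=705: ✗
game_id=706: ✓ → 17576
game_id=707: ✓ → 4955
game_id=708: ✗
game_id=709: ✓ → 12856
quarter_sum = 14566 + 2333 + 13578 + 8473 + 13888 + 17576 + 4955 + 12856 = 88225
—
[quarter_sum2: quarter = 3 AND venue = 'away']
game_id=700: ✗
game_id=701: ✗
game_id=702: ✗
game_id=703: ✗
game_id=704: ✗
game_id=705: ✗
game_id=706: ✗
game_id=707: ✗
game_id=708: ✗
game_id=709: ✓ → 12856
quarter_sum2 = 12856
—
[quarter_sum3: quarter <= 1 AND venue IN ('neutral', 'away', 'home')]
game_id=700: ✗
game_id=701: ✗
game_id=702: ✓ → 13578
game_id=703: ✓ → 8473
game_id=704: ✗
game_id=705: ✗
game_id=706: ✗
game_id=707: ✓ → 4955
game_id=708: ✗
game_id=709: ✗
quarter_sum3 = 13578 + 8473 + 4955 = 27006

quarter_sum=88225, quarter_sum2=12856, quarter_sum3=27006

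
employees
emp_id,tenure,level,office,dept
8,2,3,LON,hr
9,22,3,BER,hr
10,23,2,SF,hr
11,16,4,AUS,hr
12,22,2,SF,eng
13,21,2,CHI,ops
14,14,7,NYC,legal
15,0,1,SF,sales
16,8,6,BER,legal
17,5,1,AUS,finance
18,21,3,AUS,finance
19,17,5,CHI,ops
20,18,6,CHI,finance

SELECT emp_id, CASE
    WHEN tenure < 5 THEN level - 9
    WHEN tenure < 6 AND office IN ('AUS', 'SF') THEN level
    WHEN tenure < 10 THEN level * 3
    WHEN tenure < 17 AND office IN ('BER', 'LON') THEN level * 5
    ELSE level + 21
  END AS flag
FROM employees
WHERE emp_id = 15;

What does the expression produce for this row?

-8

emp_id = 15: tenure=0, level=1, office=SF, dept=sales.
tenure < 5 → true → -8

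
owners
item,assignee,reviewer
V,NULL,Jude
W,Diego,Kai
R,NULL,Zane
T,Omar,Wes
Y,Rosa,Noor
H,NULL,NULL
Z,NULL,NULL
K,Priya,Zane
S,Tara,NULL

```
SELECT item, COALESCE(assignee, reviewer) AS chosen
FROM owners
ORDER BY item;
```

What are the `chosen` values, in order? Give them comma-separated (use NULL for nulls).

item=H: assignee=NULL, reviewer=NULL (all NULL) → NULL
item=K: assignee=Priya → Priya
item=R: assignee=NULL, reviewer=Zane → Zane
item=S: assignee=Tara → Tara
item=T: assignee=Omar → Omar
item=V: assignee=NULL, reviewer=Jude → Jude
item=W: assignee=Diego → Diego
item=Y: assignee=Rosa → Rosa
item=Z: assignee=NULL, reviewer=NULL (all NULL) → NULL

NULL, Priya, Zane, Tara, Omar, Jude, Diego, Rosa, NULL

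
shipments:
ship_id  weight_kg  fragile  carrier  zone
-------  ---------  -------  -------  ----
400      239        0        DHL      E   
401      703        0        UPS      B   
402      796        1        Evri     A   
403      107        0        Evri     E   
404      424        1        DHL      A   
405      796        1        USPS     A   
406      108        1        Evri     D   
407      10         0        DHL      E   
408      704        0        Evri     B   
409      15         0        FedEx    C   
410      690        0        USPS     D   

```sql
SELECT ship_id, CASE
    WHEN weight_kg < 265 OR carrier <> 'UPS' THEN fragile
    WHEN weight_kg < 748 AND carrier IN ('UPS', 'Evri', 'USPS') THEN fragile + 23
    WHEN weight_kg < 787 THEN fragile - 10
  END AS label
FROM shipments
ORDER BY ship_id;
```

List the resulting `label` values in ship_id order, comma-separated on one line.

0, 23, 1, 0, 1, 1, 1, 0, 0, 0, 0

ship_id=400: weight_kg < 265 OR carrier <> 'UPS' → 0
ship_id=401: weight_kg < 748 AND carrier IN ('UPS', 'Evri', 'USPS') → 23
ship_id=402: weight_kg < 265 OR carrier <> 'UPS' → 1
ship_id=403: weight_kg < 265 OR carrier <> 'UPS' → 0
ship_id=404: weight_kg < 265 OR carrier <> 'UPS' → 1
ship_id=405: weight_kg < 265 OR carrier <> 'UPS' → 1
ship_id=406: weight_kg < 265 OR carrier <> 'UPS' → 1
ship_id=407: weight_kg < 265 OR carrier <> 'UPS' → 0
ship_id=408: weight_kg < 265 OR carrier <> 'UPS' → 0
ship_id=409: weight_kg < 265 OR carrier <> 'UPS' → 0
ship_id=410: weight_kg < 265 OR carrier <> 'UPS' → 0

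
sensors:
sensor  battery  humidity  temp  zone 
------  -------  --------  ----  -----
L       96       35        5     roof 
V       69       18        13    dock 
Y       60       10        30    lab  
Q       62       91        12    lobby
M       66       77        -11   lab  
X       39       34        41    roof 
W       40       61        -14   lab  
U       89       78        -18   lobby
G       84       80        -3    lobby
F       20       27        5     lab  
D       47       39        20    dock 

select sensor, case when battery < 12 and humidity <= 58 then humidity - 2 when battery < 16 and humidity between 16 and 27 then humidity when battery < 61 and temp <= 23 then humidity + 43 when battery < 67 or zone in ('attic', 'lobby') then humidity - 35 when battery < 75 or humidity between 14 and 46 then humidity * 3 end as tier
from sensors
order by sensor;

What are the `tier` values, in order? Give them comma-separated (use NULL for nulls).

sensor=D: battery < 61 and temp <= 23 → 82
sensor=F: battery < 61 and temp <= 23 → 70
sensor=G: battery < 67 or zone in ('attic', 'lobby') → 45
sensor=L: battery < 75 or humidity between 14 and 46 → 105
sensor=M: battery < 67 or zone in ('attic', 'lobby') → 42
sensor=Q: battery < 67 or zone in ('attic', 'lobby') → 56
sensor=U: battery < 67 or zone in ('attic', 'lobby') → 43
sensor=V: battery < 75 or humidity between 14 and 46 → 54
sensor=W: battery < 61 and temp <= 23 → 104
sensor=X: battery < 67 or zone in ('attic', 'lobby') → -1
sensor=Y: battery < 67 or zone in ('attic', 'lobby') → -25

82, 70, 45, 105, 42, 56, 43, 54, 104, -1, -25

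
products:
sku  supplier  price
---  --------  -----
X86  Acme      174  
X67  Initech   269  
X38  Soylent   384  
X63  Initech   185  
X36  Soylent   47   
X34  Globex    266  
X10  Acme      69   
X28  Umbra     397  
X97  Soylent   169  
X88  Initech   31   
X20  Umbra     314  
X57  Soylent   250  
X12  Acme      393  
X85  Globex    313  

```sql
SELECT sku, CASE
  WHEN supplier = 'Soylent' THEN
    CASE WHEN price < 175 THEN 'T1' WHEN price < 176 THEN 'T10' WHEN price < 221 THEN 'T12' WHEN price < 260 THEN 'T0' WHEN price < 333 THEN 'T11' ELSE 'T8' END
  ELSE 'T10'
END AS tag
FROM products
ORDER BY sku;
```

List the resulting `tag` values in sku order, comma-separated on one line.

T10, T10, T10, T10, T10, T1, T8, T0, T10, T10, T10, T10, T10, T1

sku=X10: supplier='Acme' → outer ELSE → T10
sku=X12: supplier='Acme' → outer ELSE → T10
sku=X20: supplier='Umbra' → outer ELSE → T10
sku=X28: supplier='Umbra' → outer ELSE → T10
sku=X34: supplier='Globex' → outer ELSE → T10
sku=X36: supplier='Soylent' → inner[price < 175] → T1
sku=X38: supplier='Soylent' → inner[ELSE] → T8
sku=X57: supplier='Soylent' → inner[price < 260] → T0
sku=X63: supplier='Initech' → outer ELSE → T10
sku=X67: supplier='Initech' → outer ELSE → T10
sku=X85: supplier='Globex' → outer ELSE → T10
sku=X86: supplier='Acme' → outer ELSE → T10
sku=X88: supplier='Initech' → outer ELSE → T10
sku=X97: supplier='Soylent' → inner[price < 175] → T1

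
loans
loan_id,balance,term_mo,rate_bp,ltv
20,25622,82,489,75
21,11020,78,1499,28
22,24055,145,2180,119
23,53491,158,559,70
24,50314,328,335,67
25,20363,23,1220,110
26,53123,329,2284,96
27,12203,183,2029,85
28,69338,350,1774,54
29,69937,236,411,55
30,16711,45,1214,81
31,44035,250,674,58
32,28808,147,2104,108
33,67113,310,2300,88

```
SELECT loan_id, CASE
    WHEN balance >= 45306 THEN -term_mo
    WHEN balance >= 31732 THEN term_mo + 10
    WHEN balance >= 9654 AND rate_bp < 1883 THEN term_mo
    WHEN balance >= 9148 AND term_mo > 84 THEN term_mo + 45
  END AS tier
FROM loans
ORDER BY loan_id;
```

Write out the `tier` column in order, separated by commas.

82, 78, 190, -158, -328, 23, -329, 228, -350, -236, 45, 260, 192, -310

loan_id=20: balance >= 9654 AND rate_bp < 1883 → 82
loan_id=21: balance >= 9654 AND rate_bp < 1883 → 78
loan_id=22: balance >= 9148 AND term_mo > 84 → 190
loan_id=23: balance >= 45306 → -158
loan_id=24: balance >= 45306 → -328
loan_id=25: balance >= 9654 AND rate_bp < 1883 → 23
loan_id=26: balance >= 45306 → -329
loan_id=27: balance >= 9148 AND term_mo > 84 → 228
loan_id=28: balance >= 45306 → -350
loan_id=29: balance >= 45306 → -236
loan_id=30: balance >= 9654 AND rate_bp < 1883 → 45
loan_id=31: balance >= 31732 → 260
loan_id=32: balance >= 9148 AND term_mo > 84 → 192
loan_id=33: balance >= 45306 → -310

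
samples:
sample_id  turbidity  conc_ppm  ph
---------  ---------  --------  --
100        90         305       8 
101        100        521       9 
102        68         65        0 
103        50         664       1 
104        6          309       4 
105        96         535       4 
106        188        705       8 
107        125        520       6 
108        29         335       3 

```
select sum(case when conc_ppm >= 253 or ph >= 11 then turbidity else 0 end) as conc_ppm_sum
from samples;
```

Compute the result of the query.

684

sample_id=100: ✓ → 90
sample_id=101: ✓ → 100
sample_id=102: ✗
sample_id=103: ✓ → 50
sample_id=104: ✓ → 6
sample_id=105: ✓ → 96
sample_id=106: ✓ → 188
sample_id=107: ✓ → 125
sample_id=108: ✓ → 29
conc_ppm_sum = 90 + 100 + 50 + 6 + 96 + 188 + 125 + 29 = 684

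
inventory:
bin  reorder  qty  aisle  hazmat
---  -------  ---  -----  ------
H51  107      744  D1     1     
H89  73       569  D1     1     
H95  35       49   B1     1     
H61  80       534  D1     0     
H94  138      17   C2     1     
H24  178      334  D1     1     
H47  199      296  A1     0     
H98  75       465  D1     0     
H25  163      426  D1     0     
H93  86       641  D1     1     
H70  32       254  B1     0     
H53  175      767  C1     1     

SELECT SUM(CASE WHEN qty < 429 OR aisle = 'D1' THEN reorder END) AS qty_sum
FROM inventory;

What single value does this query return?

1166

bin=H51: ✓ → 107
bin=H89: ✓ → 73
bin=H95: ✓ → 35
bin=H61: ✓ → 80
bin=H94: ✓ → 138
bin=H24: ✓ → 178
bin=H47: ✓ → 199
bin=H98: ✓ → 75
bin=H25: ✓ → 163
bin=H93: ✓ → 86
bin=H70: ✓ → 32
bin=H53: ✗
qty_sum = 107 + 73 + 35 + 80 + 138 + 178 + 199 + 75 + 163 + 86 + 32 = 1166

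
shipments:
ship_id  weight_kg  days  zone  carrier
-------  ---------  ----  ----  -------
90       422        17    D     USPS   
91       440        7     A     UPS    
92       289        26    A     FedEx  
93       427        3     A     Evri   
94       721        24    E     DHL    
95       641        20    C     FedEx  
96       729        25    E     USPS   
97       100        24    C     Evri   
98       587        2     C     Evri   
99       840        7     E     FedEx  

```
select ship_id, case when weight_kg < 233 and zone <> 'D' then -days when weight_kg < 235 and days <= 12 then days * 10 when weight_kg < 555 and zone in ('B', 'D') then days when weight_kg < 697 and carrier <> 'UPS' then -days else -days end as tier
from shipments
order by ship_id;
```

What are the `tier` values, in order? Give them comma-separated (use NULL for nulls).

ship_id=90: weight_kg < 555 and zone in ('B', 'D') → 17
ship_id=91: ELSE → -7
ship_id=92: weight_kg < 697 and carrier <> 'UPS' → -26
ship_id=93: weight_kg < 697 and carrier <> 'UPS' → -3
ship_id=94: ELSE → -24
ship_id=95: weight_kg < 697 and carrier <> 'UPS' → -20
ship_id=96: ELSE → -25
ship_id=97: weight_kg < 233 and zone <> 'D' → -24
ship_id=98: weight_kg < 697 and carrier <> 'UPS' → -2
ship_id=99: ELSE → -7

17, -7, -26, -3, -24, -20, -25, -24, -2, -7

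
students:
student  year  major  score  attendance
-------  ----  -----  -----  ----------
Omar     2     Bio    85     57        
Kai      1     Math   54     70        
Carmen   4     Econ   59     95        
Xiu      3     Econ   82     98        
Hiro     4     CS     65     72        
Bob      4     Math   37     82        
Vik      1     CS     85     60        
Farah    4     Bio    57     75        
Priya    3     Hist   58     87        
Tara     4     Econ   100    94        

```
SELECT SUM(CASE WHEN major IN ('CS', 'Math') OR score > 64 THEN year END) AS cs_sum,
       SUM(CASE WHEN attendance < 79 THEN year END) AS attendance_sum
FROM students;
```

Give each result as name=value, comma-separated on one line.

[cs_sum: major IN ('CS', 'Math') OR score > 64]
student=Omar: ✓ → 2
student=Kai: ✓ → 1
student=Carmen: ✗
student=Xiu: ✓ → 3
student=Hiro: ✓ → 4
student=Bob: ✓ → 4
student=Vik: ✓ → 1
student=Farah: ✗
student=Priya: ✗
student=Tara: ✓ → 4
cs_sum = 2 + 1 + 3 + 4 + 4 + 1 + 4 = 19
—
[attendance_sum: attendance < 79]
student=Omar: ✓ → 2
student=Kai: ✓ → 1
student=Carmen: ✗
student=Xiu: ✗
student=Hiro: ✓ → 4
student=Bob: ✗
student=Vik: ✓ → 1
student=Farah: ✓ → 4
student=Priya: ✗
student=Tara: ✗
attendance_sum = 2 + 1 + 4 + 1 + 4 = 12

cs_sum=19, attendance_sum=12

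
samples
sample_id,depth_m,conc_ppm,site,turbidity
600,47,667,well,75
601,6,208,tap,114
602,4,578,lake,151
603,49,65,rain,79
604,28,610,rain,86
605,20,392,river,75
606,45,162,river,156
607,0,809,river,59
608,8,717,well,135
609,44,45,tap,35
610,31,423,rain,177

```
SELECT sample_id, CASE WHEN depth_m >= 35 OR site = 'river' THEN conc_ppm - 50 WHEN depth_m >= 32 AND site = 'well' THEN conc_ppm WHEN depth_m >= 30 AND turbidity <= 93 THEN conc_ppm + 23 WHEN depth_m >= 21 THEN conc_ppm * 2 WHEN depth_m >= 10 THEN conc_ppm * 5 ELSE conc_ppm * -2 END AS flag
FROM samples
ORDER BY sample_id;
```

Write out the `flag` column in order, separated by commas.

617, -416, -1156, 15, 1220, 342, 112, 759, -1434, -5, 846

sample_id=600: depth_m >= 35 OR site = 'river' → 617
sample_id=601: ELSE → -416
sample_id=602: ELSE → -1156
sample_id=603: depth_m >= 35 OR site = 'river' → 15
sample_id=604: depth_m >= 21 → 1220
sample_id=605: depth_m >= 35 OR site = 'river' → 342
sample_id=606: depth_m >= 35 OR site = 'river' → 112
sample_id=607: depth_m >= 35 OR site = 'river' → 759
sample_id=608: ELSE → -1434
sample_id=609: depth_m >= 35 OR site = 'river' → -5
sample_id=610: depth_m >= 21 → 846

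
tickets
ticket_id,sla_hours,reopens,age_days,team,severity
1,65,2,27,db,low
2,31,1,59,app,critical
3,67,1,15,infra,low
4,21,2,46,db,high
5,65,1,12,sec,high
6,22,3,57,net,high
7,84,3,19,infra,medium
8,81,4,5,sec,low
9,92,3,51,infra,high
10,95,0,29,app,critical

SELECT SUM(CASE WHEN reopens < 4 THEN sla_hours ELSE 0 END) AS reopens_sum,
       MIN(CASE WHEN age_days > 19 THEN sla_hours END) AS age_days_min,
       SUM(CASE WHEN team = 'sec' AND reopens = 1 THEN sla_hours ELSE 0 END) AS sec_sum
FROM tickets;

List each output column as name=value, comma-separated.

[reopens_sum: reopens < 4]
ticket_id=1: ✓ → 65
ticket_id=2: ✓ → 31
ticket_id=3: ✓ → 67
ticket_id=4: ✓ → 21
ticket_id=5: ✓ → 65
ticket_id=6: ✓ → 22
ticket_id=7: ✓ → 84
ticket_id=8: ✗
ticket_id=9: ✓ → 92
ticket_id=10: ✓ → 95
reopens_sum = 65 + 31 + 67 + 21 + 65 + 22 + 84 + 92 + 95 = 542
—
[age_days_min: age_days > 19]
ticket_id=1: ✓ → 65
ticket_id=2: ✓ → 31
ticket_id=3: ✗
ticket_id=4: ✓ → 21
ticket_id=5: ✗
ticket_id=6: ✓ → 22
ticket_id=7: ✗
ticket_id=8: ✗
ticket_id=9: ✓ → 92
ticket_id=10: ✓ → 95
age_days_min = MIN(65, 31, 21, 22, 92, 95) = 21
—
[sec_sum: team = 'sec' AND reopens = 1]
ticket_id=1: ✗
ticket_id=2: ✗
ticket_id=3: ✗
ticket_id=4: ✗
ticket_id=5: ✓ → 65
ticket_id=6: ✗
ticket_id=7: ✗
ticket_id=8: ✗
ticket_id=9: ✗
ticket_id=10: ✗
sec_sum = 65

reopens_sum=542, age_days_min=21, sec_sum=65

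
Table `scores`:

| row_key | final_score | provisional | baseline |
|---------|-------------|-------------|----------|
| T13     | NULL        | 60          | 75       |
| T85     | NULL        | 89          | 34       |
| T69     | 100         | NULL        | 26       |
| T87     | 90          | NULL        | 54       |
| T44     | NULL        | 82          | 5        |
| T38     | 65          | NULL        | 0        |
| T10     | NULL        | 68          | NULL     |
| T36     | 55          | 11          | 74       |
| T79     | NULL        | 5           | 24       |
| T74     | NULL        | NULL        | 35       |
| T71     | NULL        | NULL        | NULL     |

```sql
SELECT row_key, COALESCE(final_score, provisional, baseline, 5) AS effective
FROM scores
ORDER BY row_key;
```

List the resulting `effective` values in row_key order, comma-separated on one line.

68, 60, 55, 65, 82, 100, 5, 35, 5, 89, 90

row_key=T10: final_score=NULL, provisional=68 → 68
row_key=T13: final_score=NULL, provisional=60 → 60
row_key=T36: final_score=55 → 55
row_key=T38: final_score=65 → 65
row_key=T44: final_score=NULL, provisional=82 → 82
row_key=T69: final_score=100 → 100
row_key=T71: final_score=NULL, provisional=NULL, baseline=NULL, → literal 5 → 5
row_key=T74: final_score=NULL, provisional=NULL, baseline=35 → 35
row_key=T79: final_score=NULL, provisional=5 → 5
row_key=T85: final_score=NULL, provisional=89 → 89
row_key=T87: final_score=90 → 90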